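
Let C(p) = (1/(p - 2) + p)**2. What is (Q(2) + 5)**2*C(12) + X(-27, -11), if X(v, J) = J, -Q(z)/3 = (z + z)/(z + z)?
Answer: 14366/25 ≈ 574.64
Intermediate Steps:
Q(z) = -3 (Q(z) = -3*(z + z)/(z + z) = -3*2*z/(2*z) = -3*2*z*1/(2*z) = -3*1 = -3)
C(p) = (p + 1/(-2 + p))**2 (C(p) = (1/(-2 + p) + p)**2 = (p + 1/(-2 + p))**2)
(Q(2) + 5)**2*C(12) + X(-27, -11) = (-3 + 5)**2*((1 + 12**2 - 2*12)**2/(-2 + 12)**2) - 11 = 2**2*((1 + 144 - 24)**2/10**2) - 11 = 4*((1/100)*121**2) - 11 = 4*((1/100)*14641) - 11 = 4*(14641/100) - 11 = 14641/25 - 11 = 14366/25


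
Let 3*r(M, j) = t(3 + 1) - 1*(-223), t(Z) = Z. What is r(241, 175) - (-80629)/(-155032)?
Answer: 34950377/465096 ≈ 75.147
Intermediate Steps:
r(M, j) = 227/3 (r(M, j) = ((3 + 1) - 1*(-223))/3 = (4 + 223)/3 = (⅓)*227 = 227/3)
r(241, 175) - (-80629)/(-155032) = 227/3 - (-80629)/(-155032) = 227/3 - (-80629)*(-1)/155032 = 227/3 - 1*80629/155032 = 227/3 - 80629/155032 = 34950377/465096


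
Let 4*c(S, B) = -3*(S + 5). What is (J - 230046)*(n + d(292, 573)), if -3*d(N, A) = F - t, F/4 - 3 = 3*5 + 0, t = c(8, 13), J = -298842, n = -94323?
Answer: 49900715022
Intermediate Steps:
c(S, B) = -15/4 - 3*S/4 (c(S, B) = (-3*(S + 5))/4 = (-3*(5 + S))/4 = (-15 - 3*S)/4 = -15/4 - 3*S/4)
t = -39/4 (t = -15/4 - ¾*8 = -15/4 - 6 = -39/4 ≈ -9.7500)
F = 72 (F = 12 + 4*(3*5 + 0) = 12 + 4*(15 + 0) = 12 + 4*15 = 12 + 60 = 72)
d(N, A) = -109/4 (d(N, A) = -(72 - 1*(-39/4))/3 = -(72 + 39/4)/3 = -⅓*327/4 = -109/4)
(J - 230046)*(n + d(292, 573)) = (-298842 - 230046)*(-94323 - 109/4) = -528888*(-377401/4) = 49900715022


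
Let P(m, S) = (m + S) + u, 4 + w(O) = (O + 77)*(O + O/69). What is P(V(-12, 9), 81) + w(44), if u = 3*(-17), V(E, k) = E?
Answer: 373646/69 ≈ 5415.2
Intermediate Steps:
u = -51
w(O) = -4 + 70*O*(77 + O)/69 (w(O) = -4 + (O + 77)*(O + O/69) = -4 + (77 + O)*(O + O*(1/69)) = -4 + (77 + O)*(O + O/69) = -4 + (77 + O)*(70*O/69) = -4 + 70*O*(77 + O)/69)
P(m, S) = -51 + S + m (P(m, S) = (m + S) - 51 = (S + m) - 51 = -51 + S + m)
P(V(-12, 9), 81) + w(44) = (-51 + 81 - 12) + (-4 + (70/69)*44² + (5390/69)*44) = 18 + (-4 + (70/69)*1936 + 237160/69) = 18 + (-4 + 135520/69 + 237160/69) = 18 + 372404/69 = 373646/69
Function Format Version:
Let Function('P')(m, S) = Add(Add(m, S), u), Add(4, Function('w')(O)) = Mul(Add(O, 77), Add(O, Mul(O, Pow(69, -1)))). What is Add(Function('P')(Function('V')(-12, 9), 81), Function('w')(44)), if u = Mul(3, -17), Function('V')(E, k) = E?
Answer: Rational(373646, 69) ≈ 5415.2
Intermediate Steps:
u = -51
Function('w')(O) = Add(-4, Mul(Rational(70, 69), O, Add(77, O))) (Function('w')(O) = Add(-4, Mul(Add(O, 77), Add(O, Mul(O, Pow(69, -1))))) = Add(-4, Mul(Add(77, O), Add(O, Mul(O, Rational(1, 69))))) = Add(-4, Mul(Add(77, O), Add(O, Mul(Rational(1, 69), O)))) = Add(-4, Mul(Add(77, O), Mul(Rational(70, 69), O))) = Add(-4, Mul(Rational(70, 69), O, Add(77, O))))
Function('P')(m, S) = Add(-51, S, m) (Function('P')(m, S) = Add(Add(m, S), -51) = Add(Add(S, m), -51) = Add(-51, S, m))
Add(Function('P')(Function('V')(-12, 9), 81), Function('w')(44)) = Add(Add(-51, 81, -12), Add(-4, Mul(Rational(70, 69), Pow(44, 2)), Mul(Rational(5390, 69), 44))) = Add(18, Add(-4, Mul(Rational(70, 69), 1936), Rational(237160, 69))) = Add(18, Add(-4, Rational(135520, 69), Rational(237160, 69))) = Add(18, Rational(372404, 69)) = Rational(373646, 69)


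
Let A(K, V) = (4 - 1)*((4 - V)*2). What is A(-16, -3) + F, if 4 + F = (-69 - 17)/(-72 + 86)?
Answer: 223/7 ≈ 31.857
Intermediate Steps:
F = -71/7 (F = -4 + (-69 - 17)/(-72 + 86) = -4 - 86/14 = -4 - 86*1/14 = -4 - 43/7 = -71/7 ≈ -10.143)
A(K, V) = 24 - 6*V (A(K, V) = 3*(8 - 2*V) = 24 - 6*V)
A(-16, -3) + F = (24 - 6*(-3)) - 71/7 = (24 + 18) - 71/7 = 42 - 71/7 = 223/7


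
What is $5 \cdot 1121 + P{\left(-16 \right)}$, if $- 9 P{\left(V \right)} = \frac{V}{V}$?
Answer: $\frac{50444}{9} \approx 5604.9$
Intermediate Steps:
$P{\left(V \right)} = - \frac{1}{9}$ ($P{\left(V \right)} = - \frac{V \frac{1}{V}}{9} = \left(- \frac{1}{9}\right) 1 = - \frac{1}{9}$)
$5 \cdot 1121 + P{\left(-16 \right)} = 5 \cdot 1121 - \frac{1}{9} = 5605 - \frac{1}{9} = \frac{50444}{9}$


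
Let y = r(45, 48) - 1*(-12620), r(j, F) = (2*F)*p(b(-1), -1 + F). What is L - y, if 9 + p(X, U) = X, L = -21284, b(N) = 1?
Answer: -33136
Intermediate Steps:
p(X, U) = -9 + X
r(j, F) = -16*F (r(j, F) = (2*F)*(-9 + 1) = (2*F)*(-8) = -16*F)
y = 11852 (y = -16*48 - 1*(-12620) = -768 + 12620 = 11852)
L - y = -21284 - 1*11852 = -21284 - 11852 = -33136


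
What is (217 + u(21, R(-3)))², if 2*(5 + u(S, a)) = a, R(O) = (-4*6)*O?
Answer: 61504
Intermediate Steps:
R(O) = -24*O
u(S, a) = -5 + a/2
(217 + u(21, R(-3)))² = (217 + (-5 + (-24*(-3))/2))² = (217 + (-5 + (½)*72))² = (217 + (-5 + 36))² = (217 + 31)² = 248² = 61504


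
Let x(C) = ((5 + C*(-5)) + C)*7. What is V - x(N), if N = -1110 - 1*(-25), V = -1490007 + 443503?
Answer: -1076919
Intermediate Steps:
V = -1046504
N = -1085 (N = -1110 + 25 = -1085)
x(C) = 35 - 28*C (x(C) = ((5 - 5*C) + C)*7 = (5 - 4*C)*7 = 35 - 28*C)
V - x(N) = -1046504 - (35 - 28*(-1085)) = -1046504 - (35 + 30380) = -1046504 - 1*30415 = -1046504 - 30415 = -1076919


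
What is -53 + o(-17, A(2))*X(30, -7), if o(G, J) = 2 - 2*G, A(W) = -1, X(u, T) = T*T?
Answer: 1711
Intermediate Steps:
X(u, T) = T²
-53 + o(-17, A(2))*X(30, -7) = -53 + (2 - 2*(-17))*(-7)² = -53 + (2 + 34)*49 = -53 + 36*49 = -53 + 1764 = 1711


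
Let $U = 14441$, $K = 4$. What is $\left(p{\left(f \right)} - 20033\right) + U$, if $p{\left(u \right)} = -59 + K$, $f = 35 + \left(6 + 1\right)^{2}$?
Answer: $-5647$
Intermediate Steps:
$f = 84$ ($f = 35 + 7^{2} = 35 + 49 = 84$)
$p{\left(u \right)} = -55$ ($p{\left(u \right)} = -59 + 4 = -55$)
$\left(p{\left(f \right)} - 20033\right) + U = \left(-55 - 20033\right) + 14441 = -20088 + 14441 = -5647$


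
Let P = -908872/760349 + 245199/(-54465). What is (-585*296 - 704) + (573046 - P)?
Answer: 5510441300850267/13804136095 ≈ 3.9919e+5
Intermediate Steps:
P = -78646175977/13804136095 (P = -908872*1/760349 + 245199*(-1/54465) = -908872/760349 - 81733/18155 = -78646175977/13804136095 ≈ -5.6973)
(-585*296 - 704) + (573046 - P) = (-585*296 - 704) + (573046 - 1*(-78646175977/13804136095)) = (-173160 - 704) + (573046 + 78646175977/13804136095) = -173864 + 7910483618871347/13804136095 = 5510441300850267/13804136095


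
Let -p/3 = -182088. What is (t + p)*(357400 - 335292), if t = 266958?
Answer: 17978711976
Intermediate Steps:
p = 546264 (p = -3*(-182088) = 546264)
(t + p)*(357400 - 335292) = (266958 + 546264)*(357400 - 335292) = 813222*22108 = 17978711976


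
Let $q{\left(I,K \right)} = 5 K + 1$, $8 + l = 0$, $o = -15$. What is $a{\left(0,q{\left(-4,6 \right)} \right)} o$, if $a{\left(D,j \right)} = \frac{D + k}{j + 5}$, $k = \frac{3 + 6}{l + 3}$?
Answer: $\frac{3}{4} \approx 0.75$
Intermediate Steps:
$l = -8$ ($l = -8 + 0 = -8$)
$k = - \frac{9}{5}$ ($k = \frac{3 + 6}{-8 + 3} = \frac{9}{-5} = 9 \left(- \frac{1}{5}\right) = - \frac{9}{5} \approx -1.8$)
$q{\left(I,K \right)} = 1 + 5 K$
$a{\left(D,j \right)} = \frac{- \frac{9}{5} + D}{5 + j}$ ($a{\left(D,j \right)} = \frac{D - \frac{9}{5}}{j + 5} = \frac{- \frac{9}{5} + D}{5 + j}$)
$a{\left(0,q{\left(-4,6 \right)} \right)} o = \frac{- \frac{9}{5} + 0}{5 + \left(1 + 5 \cdot 6\right)} \left(-15\right) = \frac{1}{5 + \left(1 + 30\right)} \left(- \frac{9}{5}\right) \left(-15\right) = \frac{1}{5 + 31} \left(- \frac{9}{5}\right) \left(-15\right) = \frac{1}{36} \left(- \frac{9}{5}\right) \left(-15\right) = \left(- \frac{1}{20}\right) \left(-15\right) = \frac{3}{4}$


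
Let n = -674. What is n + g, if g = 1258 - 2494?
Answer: -1910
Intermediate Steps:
g = -1236
n + g = -674 - 1236 = -1910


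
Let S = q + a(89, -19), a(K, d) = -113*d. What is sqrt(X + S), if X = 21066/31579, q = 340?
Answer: 3*sqrt(275642701509)/31579 ≈ 49.877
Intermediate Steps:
X = 21066/31579 (X = 21066*(1/31579) = 21066/31579 ≈ 0.66709)
S = 2487 (S = 340 - 113*(-19) = 340 + 2147 = 2487)
sqrt(X + S) = sqrt(21066/31579 + 2487) = sqrt(78558039/31579) = 3*sqrt(275642701509)/31579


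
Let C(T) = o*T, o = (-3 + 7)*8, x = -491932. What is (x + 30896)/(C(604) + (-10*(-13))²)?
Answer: -115259/9057 ≈ -12.726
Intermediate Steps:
o = 32 (o = 4*8 = 32)
C(T) = 32*T
(x + 30896)/(C(604) + (-10*(-13))²) = (-491932 + 30896)/(32*604 + (-10*(-13))²) = -461036/(19328 + 130²) = -461036/(19328 + 16900) = -461036/36228 = -461036*1/36228 = -115259/9057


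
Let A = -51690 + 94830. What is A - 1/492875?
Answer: 21262627499/492875 ≈ 43140.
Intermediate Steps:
A = 43140
A - 1/492875 = 43140 - 1/492875 = 21262627499/492875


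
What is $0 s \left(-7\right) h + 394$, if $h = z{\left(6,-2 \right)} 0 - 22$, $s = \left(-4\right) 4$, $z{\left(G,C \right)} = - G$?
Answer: $394$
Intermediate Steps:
$s = -16$
$h = -22$ ($h = \left(-1\right) 6 \cdot 0 - 22 = \left(-6\right) 0 - 22 = 0 - 22 = -22$)
$0 s \left(-7\right) h + 394 = 0 \left(-16\right) \left(-7\right) \left(-22\right) + 394 = 0 \left(-7\right) \left(-22\right) + 394 = 0 \left(-22\right) + 394 = 0 + 394 = 394$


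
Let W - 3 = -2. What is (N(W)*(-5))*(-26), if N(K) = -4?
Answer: -520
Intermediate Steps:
W = 1 (W = 3 - 2 = 1)
(N(W)*(-5))*(-26) = -4*(-5)*(-26) = 20*(-26) = -520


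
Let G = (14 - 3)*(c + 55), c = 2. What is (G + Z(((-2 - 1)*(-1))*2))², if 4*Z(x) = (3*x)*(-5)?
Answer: 1461681/4 ≈ 3.6542e+5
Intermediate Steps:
Z(x) = -15*x/4 (Z(x) = ((3*x)*(-5))/4 = (-15*x)/4 = -15*x/4)
G = 627 (G = (14 - 3)*(2 + 55) = 11*57 = 627)
(G + Z(((-2 - 1)*(-1))*2))² = (627 - 15*(-2 - 1)*(-1)*2/4)² = (627 - 15*(-3*(-1))*2/4)² = (627 - 45*2/4)² = (627 - 15/4*6)² = (627 - 45/2)² = (1209/2)² = 1461681/4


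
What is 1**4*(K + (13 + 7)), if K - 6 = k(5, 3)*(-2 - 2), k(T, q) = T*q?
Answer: -34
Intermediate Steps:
K = -54 (K = 6 + (5*3)*(-2 - 2) = 6 + 15*(-4) = 6 - 60 = -54)
1**4*(K + (13 + 7)) = 1**4*(-54 + (13 + 7)) = 1*(-54 + 20) = 1*(-34) = -34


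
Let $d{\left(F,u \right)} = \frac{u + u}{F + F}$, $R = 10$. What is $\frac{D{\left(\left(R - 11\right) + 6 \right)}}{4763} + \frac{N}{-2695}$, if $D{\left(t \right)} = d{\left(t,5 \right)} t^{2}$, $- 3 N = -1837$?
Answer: $- \frac{777046}{3500805} \approx -0.22196$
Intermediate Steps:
$N = \frac{1837}{3}$ ($N = \left(- \frac{1}{3}\right) \left(-1837\right) = \frac{1837}{3} \approx 612.33$)
$d{\left(F,u \right)} = \frac{u}{F}$ ($d{\left(F,u \right)} = \frac{2 u}{2 F} = 2 u \frac{1}{2 F} = \frac{u}{F}$)
$D{\left(t \right)} = 5 t$ ($D{\left(t \right)} = \frac{5}{t} t^{2} = 5 t$)
$\frac{D{\left(\left(R - 11\right) + 6 \right)}}{4763} + \frac{N}{-2695} = \frac{5 \left(\left(10 - 11\right) + 6\right)}{4763} + \frac{1837}{3 \left(-2695\right)} = 5 \left(-1 + 6\right) \frac{1}{4763} + \frac{1837}{3} \left(- \frac{1}{2695}\right) = 5 \cdot 5 \cdot \frac{1}{4763} - \frac{167}{735} = 25 \cdot \frac{1}{4763} - \frac{167}{735} = \frac{25}{4763} - \frac{167}{735} = - \frac{777046}{3500805}$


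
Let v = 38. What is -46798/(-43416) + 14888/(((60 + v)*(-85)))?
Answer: -64137517/90413820 ≈ -0.70938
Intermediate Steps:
-46798/(-43416) + 14888/(((60 + v)*(-85))) = -46798/(-43416) + 14888/(((60 + 38)*(-85))) = -46798*(-1/43416) + 14888/((98*(-85))) = 23399/21708 + 14888/(-8330) = 23399/21708 + 14888*(-1/8330) = 23399/21708 - 7444/4165 = -64137517/90413820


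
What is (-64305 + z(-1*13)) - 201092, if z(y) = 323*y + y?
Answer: -269609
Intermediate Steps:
z(y) = 324*y
(-64305 + z(-1*13)) - 201092 = (-64305 + 324*(-1*13)) - 201092 = (-64305 + 324*(-13)) - 201092 = (-64305 - 4212) - 201092 = -68517 - 201092 = -269609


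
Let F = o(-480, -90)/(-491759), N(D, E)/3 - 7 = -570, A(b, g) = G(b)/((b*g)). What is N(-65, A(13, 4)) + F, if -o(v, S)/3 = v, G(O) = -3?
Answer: -830582391/491759 ≈ -1689.0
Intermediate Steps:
A(b, g) = -3/(b*g) (A(b, g) = -3*1/(b*g) = -3/(b*g))
N(D, E) = -1689 (N(D, E) = 21 + 3*(-570) = 21 - 1710 = -1689)
o(v, S) = -3*v
F = -1440/491759 (F = -3*(-480)/(-491759) = 1440*(-1/491759) = -1440/491759 ≈ -0.0029283)
N(-65, A(13, 4)) + F = -1689 - 1440/491759 = -830582391/491759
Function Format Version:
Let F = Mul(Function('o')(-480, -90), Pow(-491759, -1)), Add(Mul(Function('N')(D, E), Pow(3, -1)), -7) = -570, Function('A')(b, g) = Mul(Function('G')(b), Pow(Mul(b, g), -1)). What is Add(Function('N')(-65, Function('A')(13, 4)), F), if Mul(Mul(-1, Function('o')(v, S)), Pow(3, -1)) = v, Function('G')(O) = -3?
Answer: Rational(-830582391, 491759) ≈ -1689.0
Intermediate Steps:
Function('A')(b, g) = Mul(-3, Pow(b, -1), Pow(g, -1)) (Function('A')(b, g) = Mul(-3, Pow(Mul(b, g), -1)) = Mul(-3, Mul(Pow(b, -1), Pow(g, -1))) = Mul(-3, Pow(b, -1), Pow(g, -1)))
Function('N')(D, E) = -1689 (Function('N')(D, E) = Add(21, Mul(3, -570)) = Add(21, -1710) = -1689)
Function('o')(v, S) = Mul(-3, v)
F = Rational(-1440, 491759) (F = Mul(Mul(-3, -480), Pow(-491759, -1)) = Mul(1440, Rational(-1, 491759)) = Rational(-1440, 491759) ≈ -0.0029283)
Add(Function('N')(-65, Function('A')(13, 4)), F) = Add(-1689, Rational(-1440, 491759)) = Rational(-830582391, 491759)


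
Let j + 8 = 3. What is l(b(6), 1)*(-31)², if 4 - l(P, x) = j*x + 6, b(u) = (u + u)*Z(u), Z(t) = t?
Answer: 2883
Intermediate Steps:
j = -5 (j = -8 + 3 = -5)
b(u) = 2*u² (b(u) = (u + u)*u = (2*u)*u = 2*u²)
l(P, x) = -2 + 5*x (l(P, x) = 4 - (-5*x + 6) = 4 - (6 - 5*x) = 4 + (-6 + 5*x) = -2 + 5*x)
l(b(6), 1)*(-31)² = (-2 + 5*1)*(-31)² = (-2 + 5)*961 = 3*961 = 2883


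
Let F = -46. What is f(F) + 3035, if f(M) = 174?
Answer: 3209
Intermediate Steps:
f(F) + 3035 = 174 + 3035 = 3209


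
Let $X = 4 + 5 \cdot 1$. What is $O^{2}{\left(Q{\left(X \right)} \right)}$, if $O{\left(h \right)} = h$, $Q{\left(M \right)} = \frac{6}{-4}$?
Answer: $\frac{9}{4} \approx 2.25$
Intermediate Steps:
$X = 9$ ($X = 4 + 5 = 9$)
$Q{\left(M \right)} = - \frac{3}{2}$ ($Q{\left(M \right)} = 6 \left(- \frac{1}{4}\right) = - \frac{3}{2}$)
$O^{2}{\left(Q{\left(X \right)} \right)} = \left(- \frac{3}{2}\right)^{2} = \frac{9}{4}$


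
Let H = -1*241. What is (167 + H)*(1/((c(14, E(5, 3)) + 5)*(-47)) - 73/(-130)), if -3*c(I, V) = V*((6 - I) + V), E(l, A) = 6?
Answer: -1137713/27495 ≈ -41.379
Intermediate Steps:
H = -241
c(I, V) = -V*(6 + V - I)/3 (c(I, V) = -V*((6 - I) + V)/3 = -V*(6 + V - I)/3)
(167 + H)*(1/((c(14, E(5, 3)) + 5)*(-47)) - 73/(-130)) = (167 - 241)*(1/(((1/3)*6*(-6 + 14 - 1*6) + 5)*(-47)) - 73/(-130)) = -74*(-1/47/((1/3)*6*(-6 + 14 - 6) + 5) - 73*(-1/130)) = -74*(-1/47/((1/3)*6*2 + 5) + 73/130) = -74*(-1/47/(4 + 5) + 73/130) = -74*(-1/47/9 + 73/130) = -74*((1/9)*(-1/47) + 73/130) = -74*(-1/423 + 73/130) = -74*30749/54990 = -1137713/27495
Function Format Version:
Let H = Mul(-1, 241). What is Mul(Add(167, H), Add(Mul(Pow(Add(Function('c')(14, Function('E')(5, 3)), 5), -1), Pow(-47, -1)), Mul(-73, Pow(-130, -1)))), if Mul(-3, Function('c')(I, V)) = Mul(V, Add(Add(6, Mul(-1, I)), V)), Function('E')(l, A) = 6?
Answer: Rational(-1137713, 27495) ≈ -41.379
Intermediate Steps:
H = -241
Function('c')(I, V) = Mul(Rational(-1, 3), V, Add(6, V, Mul(-1, I))) (Function('c')(I, V) = Mul(Rational(-1, 3), Mul(V, Add(Add(6, Mul(-1, I)), V))) = Mul(Rational(-1, 3), Mul(V, Add(6, V, Mul(-1, I)))) = Mul(Rational(-1, 3), V, Add(6, V, Mul(-1, I))))
Mul(Add(167, H), Add(Mul(Pow(Add(Function('c')(14, Function('E')(5, 3)), 5), -1), Pow(-47, -1)), Mul(-73, Pow(-130, -1)))) = Mul(Add(167, -241), Add(Mul(Pow(Add(Mul(Rational(1, 3), 6, Add(-6, 14, Mul(-1, 6))), 5), -1), Pow(-47, -1)), Mul(-73, Pow(-130, -1)))) = Mul(-74, Add(Mul(Pow(Add(Mul(Rational(1, 3), 6, Add(-6, 14, -6)), 5), -1), Rational(-1, 47)), Mul(-73, Rational(-1, 130)))) = Mul(-74, Add(Mul(Pow(Add(Mul(Rational(1, 3), 6, 2), 5), -1), Rational(-1, 47)), Rational(73, 130))) = Mul(-74, Add(Mul(Pow(Add(4, 5), -1), Rational(-1, 47)), Rational(73, 130))) = Mul(-74, Add(Mul(Pow(9, -1), Rational(-1, 47)), Rational(73, 130))) = Mul(-74, Add(Mul(Rational(1, 9), Rational(-1, 47)), Rational(73, 130))) = Mul(-74, Add(Rational(-1, 423), Rational(73, 130))) = Mul(-74, Rational(30749, 54990)) = Rational(-1137713, 27495)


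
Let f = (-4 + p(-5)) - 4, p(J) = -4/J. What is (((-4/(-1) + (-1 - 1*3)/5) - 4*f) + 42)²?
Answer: 5476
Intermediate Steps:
f = -36/5 (f = (-4 - 4/(-5)) - 4 = (-4 - 4*(-⅕)) - 4 = (-4 + ⅘) - 4 = -16/5 - 4 = -36/5 ≈ -7.2000)
(((-4/(-1) + (-1 - 1*3)/5) - 4*f) + 42)² = (((-4/(-1) + (-1 - 1*3)/5) - 4*(-36/5)) + 42)² = (((-4*(-1) + (-1 - 3)*(⅕)) + 144/5) + 42)² = (((4 - 4*⅕) + 144/5) + 42)² = (((4 - ⅘) + 144/5) + 42)² = ((16/5 + 144/5) + 42)² = (32 + 42)² = 74² = 5476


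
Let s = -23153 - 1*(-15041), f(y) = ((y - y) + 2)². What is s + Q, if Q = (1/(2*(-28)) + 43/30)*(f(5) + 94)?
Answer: -478397/60 ≈ -7973.3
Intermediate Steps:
f(y) = 4 (f(y) = (0 + 2)² = 2² = 4)
Q = 8323/60 (Q = (1/(2*(-28)) + 43/30)*(4 + 94) = ((½)*(-1/28) + 43*(1/30))*98 = (-1/56 + 43/30)*98 = (1189/840)*98 = 8323/60 ≈ 138.72)
s = -8112 (s = -23153 + 15041 = -8112)
s + Q = -8112 + 8323/60 = -478397/60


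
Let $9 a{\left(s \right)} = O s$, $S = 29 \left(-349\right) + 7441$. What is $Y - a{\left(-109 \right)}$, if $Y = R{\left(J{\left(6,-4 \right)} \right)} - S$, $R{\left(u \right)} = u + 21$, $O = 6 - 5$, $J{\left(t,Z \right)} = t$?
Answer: $\frac{24472}{9} \approx 2719.1$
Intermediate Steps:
$O = 1$
$R{\left(u \right)} = 21 + u$
$S = -2680$ ($S = -10121 + 7441 = -2680$)
$a{\left(s \right)} = \frac{s}{9}$ ($a{\left(s \right)} = \frac{1 s}{9} = \frac{s}{9}$)
$Y = 2707$ ($Y = \left(21 + 6\right) - -2680 = 27 + 2680 = 2707$)
$Y - a{\left(-109 \right)} = 2707 - \frac{1}{9} \left(-109\right) = 2707 - - \frac{109}{9} = 2707 + \frac{109}{9} = \frac{24472}{9}$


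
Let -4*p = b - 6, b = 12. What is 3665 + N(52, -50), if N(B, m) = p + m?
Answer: 7227/2 ≈ 3613.5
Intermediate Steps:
p = -3/2 (p = -(12 - 6)/4 = -¼*6 = -3/2 ≈ -1.5000)
N(B, m) = -3/2 + m
3665 + N(52, -50) = 3665 + (-3/2 - 50) = 3665 - 103/2 = 7227/2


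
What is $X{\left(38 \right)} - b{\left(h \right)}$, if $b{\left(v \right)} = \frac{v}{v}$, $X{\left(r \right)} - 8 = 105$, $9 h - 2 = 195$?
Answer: $112$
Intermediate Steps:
$h = \frac{197}{9}$ ($h = \frac{2}{9} + \frac{1}{9} \cdot 195 = \frac{2}{9} + \frac{65}{3} = \frac{197}{9} \approx 21.889$)
$X{\left(r \right)} = 113$ ($X{\left(r \right)} = 8 + 105 = 113$)
$b{\left(v \right)} = 1$
$X{\left(38 \right)} - b{\left(h \right)} = 113 - 1 = 112$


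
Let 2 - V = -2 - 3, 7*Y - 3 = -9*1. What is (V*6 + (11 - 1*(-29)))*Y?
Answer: -492/7 ≈ -70.286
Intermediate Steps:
Y = -6/7 (Y = 3/7 + (-9*1)/7 = 3/7 + (1/7)*(-9) = 3/7 - 9/7 = -6/7 ≈ -0.85714)
V = 7 (V = 2 - (-2 - 3) = 2 - 1*(-5) = 2 + 5 = 7)
(V*6 + (11 - 1*(-29)))*Y = (7*6 + (11 - 1*(-29)))*(-6/7) = (42 + (11 + 29))*(-6/7) = (42 + 40)*(-6/7) = 82*(-6/7) = -492/7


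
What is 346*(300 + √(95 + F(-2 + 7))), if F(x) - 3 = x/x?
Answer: 103800 + 1038*√11 ≈ 1.0724e+5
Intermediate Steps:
F(x) = 4 (F(x) = 3 + x/x = 3 + 1 = 4)
346*(300 + √(95 + F(-2 + 7))) = 346*(300 + √(95 + 4)) = 346*(300 + √99) = 346*(300 + 3*√11) = 103800 + 1038*√11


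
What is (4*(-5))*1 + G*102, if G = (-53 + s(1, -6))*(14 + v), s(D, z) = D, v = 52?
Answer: -350084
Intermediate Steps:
G = -3432 (G = (-53 + 1)*(14 + 52) = -52*66 = -3432)
(4*(-5))*1 + G*102 = (4*(-5))*1 - 3432*102 = -20*1 - 350064 = -20 - 350064 = -350084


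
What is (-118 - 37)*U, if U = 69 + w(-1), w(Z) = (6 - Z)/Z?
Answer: -9610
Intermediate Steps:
w(Z) = (6 - Z)/Z
U = 62 (U = 69 + (6 - 1*(-1))/(-1) = 69 - (6 + 1) = 69 - 1*7 = 69 - 7 = 62)
(-118 - 37)*U = (-118 - 37)*62 = -155*62 = -9610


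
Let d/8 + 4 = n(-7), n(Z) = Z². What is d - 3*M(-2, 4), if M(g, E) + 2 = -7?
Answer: 387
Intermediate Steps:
d = 360 (d = -32 + 8*(-7)² = -32 + 8*49 = -32 + 392 = 360)
M(g, E) = -9 (M(g, E) = -2 - 7 = -9)
d - 3*M(-2, 4) = 360 - 3*(-9) = 360 + 27 = 387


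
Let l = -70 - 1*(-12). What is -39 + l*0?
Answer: -39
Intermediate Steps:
l = -58 (l = -70 + 12 = -58)
-39 + l*0 = -39 - 58*0 = -39 + 0 = -39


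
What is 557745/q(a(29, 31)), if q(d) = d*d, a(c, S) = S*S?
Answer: 557745/923521 ≈ 0.60393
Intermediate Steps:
a(c, S) = S²
q(d) = d²
557745/q(a(29, 31)) = 557745/((31²)²) = 557745/(961²) = 557745/923521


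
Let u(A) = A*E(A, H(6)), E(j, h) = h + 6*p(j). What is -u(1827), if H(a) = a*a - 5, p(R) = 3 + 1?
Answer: -100485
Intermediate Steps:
p(R) = 4
H(a) = -5 + a**2 (H(a) = a**2 - 5 = -5 + a**2)
E(j, h) = 24 + h (E(j, h) = h + 6*4 = h + 24 = 24 + h)
u(A) = 55*A (u(A) = A*(24 + (-5 + 6**2)) = A*(24 + (-5 + 36)) = A*(24 + 31) = A*55 = 55*A)
-u(1827) = -55*1827 = -1*100485 = -100485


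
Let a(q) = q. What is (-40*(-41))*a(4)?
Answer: 6560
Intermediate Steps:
(-40*(-41))*a(4) = -40*(-41)*4 = 1640*4 = 6560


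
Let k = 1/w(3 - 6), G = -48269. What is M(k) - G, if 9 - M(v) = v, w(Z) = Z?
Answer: 144835/3 ≈ 48278.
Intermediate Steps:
k = -1/3 (k = 1/(3 - 6) = 1/(-3) = -1/3 ≈ -0.33333)
M(v) = 9 - v
M(k) - G = (9 - 1*(-1/3)) - 1*(-48269) = (9 + 1/3) + 48269 = 28/3 + 48269 = 144835/3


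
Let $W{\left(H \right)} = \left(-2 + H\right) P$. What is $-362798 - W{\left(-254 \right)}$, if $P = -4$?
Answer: $-363822$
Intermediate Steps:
$W{\left(H \right)} = 8 - 4 H$ ($W{\left(H \right)} = \left(-2 + H\right) \left(-4\right) = 8 - 4 H$)
$-362798 - W{\left(-254 \right)} = -362798 - \left(8 - -1016\right) = -362798 - \left(8 + 1016\right) = -362798 - 1024 = -363822$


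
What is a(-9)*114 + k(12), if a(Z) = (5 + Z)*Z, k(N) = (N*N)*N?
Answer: 5832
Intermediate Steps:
k(N) = N³ (k(N) = N²*N = N³)
a(Z) = Z*(5 + Z)
a(-9)*114 + k(12) = -9*(5 - 9)*114 + 12³ = -9*(-4)*114 + 1728 = 36*114 + 1728 = 4104 + 1728 = 5832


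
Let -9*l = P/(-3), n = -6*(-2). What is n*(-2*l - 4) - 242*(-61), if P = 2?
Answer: 132410/9 ≈ 14712.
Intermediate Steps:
n = 12
l = 2/27 (l = -2/(9*(-3)) = -2*(-1)/(9*3) = -⅑*(-⅔) = 2/27 ≈ 0.074074)
n*(-2*l - 4) - 242*(-61) = 12*(-2*2/27 - 4) - 242*(-61) = 12*(-4/27 - 4) + 14762 = 12*(-112/27) + 14762 = -448/9 + 14762 = 132410/9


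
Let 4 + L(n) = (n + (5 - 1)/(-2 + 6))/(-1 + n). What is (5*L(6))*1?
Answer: -13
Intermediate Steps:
L(n) = -4 + (1 + n)/(-1 + n) (L(n) = -4 + (n + (5 - 1)/(-2 + 6))/(-1 + n) = -4 + (n + 4/4)/(-1 + n) = -4 + (n + 4*(1/4))/(-1 + n) = -4 + (n + 1)/(-1 + n) = -4 + (1 + n)/(-1 + n))
(5*L(6))*1 = (5*((5 - 3*6)/(-1 + 6)))*1 = (5*((5 - 18)/5))*1 = (5*((1/5)*(-13)))*1 = (5*(-13/5))*1 = -13*1 = -13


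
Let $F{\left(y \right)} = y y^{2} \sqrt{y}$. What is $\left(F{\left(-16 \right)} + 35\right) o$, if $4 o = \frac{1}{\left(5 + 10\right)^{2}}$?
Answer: $\frac{7}{180} - \frac{4096 i}{225} \approx 0.038889 - 18.204 i$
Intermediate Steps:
$F{\left(y \right)} = y^{\frac{7}{2}}$ ($F{\left(y \right)} = y^{3} \sqrt{y} = y^{\frac{7}{2}}$)
$o = \frac{1}{900}$ ($o = \frac{1}{4 \left(5 + 10\right)^{2}} = \frac{1}{4 \cdot 15^{2}} = \frac{1}{4 \cdot 225} = \frac{1}{4} \cdot \frac{1}{225} = \frac{1}{900} \approx 0.0011111$)
$\left(F{\left(-16 \right)} + 35\right) o = \left(\left(-16\right)^{\frac{7}{2}} + 35\right) \frac{1}{900} = \left(- 16384 i + 35\right) \frac{1}{900} = \left(35 - 16384 i\right) \frac{1}{900} = \frac{7}{180} - \frac{4096 i}{225}$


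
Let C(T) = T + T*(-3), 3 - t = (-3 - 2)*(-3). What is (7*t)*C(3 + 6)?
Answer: 1512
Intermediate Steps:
t = -12 (t = 3 - (-3 - 2)*(-3) = 3 - (-5)*(-3) = 3 - 1*15 = 3 - 15 = -12)
C(T) = -2*T (C(T) = T - 3*T = -2*T)
(7*t)*C(3 + 6) = (7*(-12))*(-2*(3 + 6)) = -(-168)*9 = -84*(-18) = 1512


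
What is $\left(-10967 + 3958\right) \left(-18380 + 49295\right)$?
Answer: $-216683235$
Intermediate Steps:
$\left(-10967 + 3958\right) \left(-18380 + 49295\right) = \left(-7009\right) 30915 = -216683235$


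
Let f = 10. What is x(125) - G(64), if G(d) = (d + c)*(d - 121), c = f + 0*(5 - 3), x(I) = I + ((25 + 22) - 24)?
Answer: 4366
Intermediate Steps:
x(I) = 23 + I (x(I) = I + (47 - 24) = I + 23 = 23 + I)
c = 10 (c = 10 + 0*(5 - 3) = 10 + 0*2 = 10 + 0 = 10)
G(d) = (-121 + d)*(10 + d) (G(d) = (d + 10)*(d - 121) = (10 + d)*(-121 + d) = (-121 + d)*(10 + d))
x(125) - G(64) = (23 + 125) - (-1210 + 64**2 - 111*64) = 148 - (-1210 + 4096 - 7104) = 148 - 1*(-4218) = 148 + 4218 = 4366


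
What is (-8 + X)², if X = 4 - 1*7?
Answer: 121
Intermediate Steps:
X = -3 (X = 4 - 7 = -3)
(-8 + X)² = (-8 - 3)² = (-11)² = 121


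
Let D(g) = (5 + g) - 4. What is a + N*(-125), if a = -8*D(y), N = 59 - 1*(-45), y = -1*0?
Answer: -13008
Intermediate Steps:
y = 0
D(g) = 1 + g
N = 104 (N = 59 + 45 = 104)
a = -8 (a = -8*(1 + 0) = -8*1 = -8)
a + N*(-125) = -8 + 104*(-125) = -8 - 13000 = -13008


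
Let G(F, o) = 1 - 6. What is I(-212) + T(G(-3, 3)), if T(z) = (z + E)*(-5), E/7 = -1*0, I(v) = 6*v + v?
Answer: -1459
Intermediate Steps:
G(F, o) = -5
I(v) = 7*v
E = 0 (E = 7*(-1*0) = 7*0 = 0)
T(z) = -5*z (T(z) = (z + 0)*(-5) = z*(-5) = -5*z)
I(-212) + T(G(-3, 3)) = 7*(-212) - 5*(-5) = -1484 + 25 = -1459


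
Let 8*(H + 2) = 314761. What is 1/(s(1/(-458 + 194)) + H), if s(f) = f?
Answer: 33/1298323 ≈ 2.5417e-5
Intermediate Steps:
H = 314745/8 (H = -2 + (1/8)*314761 = -2 + 314761/8 = 314745/8 ≈ 39343.)
1/(s(1/(-458 + 194)) + H) = 1/(1/(-458 + 194) + 314745/8) = 1/(1/(-264) + 314745/8) = 1/(-1/264 + 314745/8) = 1/(1298323/33) = 33/1298323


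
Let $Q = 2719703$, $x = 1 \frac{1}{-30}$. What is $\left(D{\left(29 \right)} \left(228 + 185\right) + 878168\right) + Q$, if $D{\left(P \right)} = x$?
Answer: $\frac{107935717}{30} \approx 3.5979 \cdot 10^{6}$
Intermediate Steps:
$x = - \frac{1}{30}$ ($x = 1 \left(- \frac{1}{30}\right) = - \frac{1}{30} \approx -0.033333$)
$D{\left(P \right)} = - \frac{1}{30}$
$\left(D{\left(29 \right)} \left(228 + 185\right) + 878168\right) + Q = \left(- \frac{228 + 185}{30} + 878168\right) + 2719703 = \left(\left(- \frac{1}{30}\right) 413 + 878168\right) + 2719703 = \left(- \frac{413}{30} + 878168\right) + 2719703 = \frac{26344627}{30} + 2719703 = \frac{107935717}{30}$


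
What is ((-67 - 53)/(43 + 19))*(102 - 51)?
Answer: -3060/31 ≈ -98.710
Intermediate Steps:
((-67 - 53)/(43 + 19))*(102 - 51) = -120/62*51 = -120*1/62*51 = -60/31*51 = -3060/31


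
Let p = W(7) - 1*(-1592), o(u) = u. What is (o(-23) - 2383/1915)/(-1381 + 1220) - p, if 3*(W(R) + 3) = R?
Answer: -1471756526/924945 ≈ -1591.2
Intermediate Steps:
W(R) = -3 + R/3
p = 4774/3 (p = (-3 + (⅓)*7) - 1*(-1592) = (-3 + 7/3) + 1592 = -⅔ + 1592 = 4774/3 ≈ 1591.3)
(o(-23) - 2383/1915)/(-1381 + 1220) - p = (-23 - 2383/1915)/(-1381 + 1220) - 1*4774/3 = (-23 - 2383*1/1915)/(-161) - 4774/3 = (-23 - 2383/1915)*(-1/161) - 4774/3 = -46428/1915*(-1/161) - 4774/3 = 46428/308315 - 4774/3 = -1471756526/924945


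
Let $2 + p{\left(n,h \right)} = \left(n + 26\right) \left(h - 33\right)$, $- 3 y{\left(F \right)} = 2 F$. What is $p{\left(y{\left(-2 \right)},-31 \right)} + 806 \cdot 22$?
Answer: $\frac{47942}{3} \approx 15981.0$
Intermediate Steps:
$y{\left(F \right)} = - \frac{2 F}{3}$
$p{\left(n,h \right)} = -2 + \left(-33 + h\right) \left(26 + n\right)$ ($p{\left(n,h \right)} = -2 + \left(n + 26\right) \left(h - 33\right) = -2 + \left(26 + n\right) \left(-33 + h\right) = -2 + \left(-33 + h\right) \left(26 + n\right)$)
$p{\left(y{\left(-2 \right)},-31 \right)} + 806 \cdot 22 = \left(-860 - 33 \left(\left(- \frac{2}{3}\right) \left(-2\right)\right) + 26 \left(-31\right) - 31 \left(\left(- \frac{2}{3}\right) \left(-2\right)\right)\right) + 806 \cdot 22 = \left(-860 - 44 - 806 - \frac{124}{3}\right) + 17732 = - \frac{5254}{3} + 17732 = \frac{47942}{3}$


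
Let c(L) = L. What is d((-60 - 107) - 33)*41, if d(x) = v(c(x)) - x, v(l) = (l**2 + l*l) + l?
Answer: 3280000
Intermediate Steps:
v(l) = l + 2*l**2 (v(l) = (l**2 + l**2) + l = 2*l**2 + l = l + 2*l**2)
d(x) = -x + x*(1 + 2*x) (d(x) = x*(1 + 2*x) - x = -x + x*(1 + 2*x))
d((-60 - 107) - 33)*41 = (2*((-60 - 107) - 33)**2)*41 = (2*(-167 - 33)**2)*41 = (2*(-200)**2)*41 = (2*40000)*41 = 80000*41 = 3280000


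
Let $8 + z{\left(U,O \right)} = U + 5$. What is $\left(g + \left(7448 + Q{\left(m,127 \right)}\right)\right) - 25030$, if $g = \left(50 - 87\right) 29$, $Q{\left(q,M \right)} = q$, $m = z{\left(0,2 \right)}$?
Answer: $-18658$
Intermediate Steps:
$z{\left(U,O \right)} = -3 + U$ ($z{\left(U,O \right)} = -8 + \left(U + 5\right) = -8 + \left(5 + U\right) = -3 + U$)
$m = -3$ ($m = -3 + 0 = -3$)
$g = -1073$ ($g = \left(-37\right) 29 = -1073$)
$\left(g + \left(7448 + Q{\left(m,127 \right)}\right)\right) - 25030 = \left(-1073 + \left(7448 - 3\right)\right) - 25030 = \left(-1073 + 7445\right) - 25030 = 6372 - 25030 = -18658$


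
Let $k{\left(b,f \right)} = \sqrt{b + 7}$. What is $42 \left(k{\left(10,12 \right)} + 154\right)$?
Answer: $6468 + 42 \sqrt{17} \approx 6641.2$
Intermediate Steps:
$k{\left(b,f \right)} = \sqrt{7 + b}$
$42 \left(k{\left(10,12 \right)} + 154\right) = 42 \left(\sqrt{7 + 10} + 154\right) = 42 \left(\sqrt{17} + 154\right) = 42 \left(154 + \sqrt{17}\right) = 6468 + 42 \sqrt{17}$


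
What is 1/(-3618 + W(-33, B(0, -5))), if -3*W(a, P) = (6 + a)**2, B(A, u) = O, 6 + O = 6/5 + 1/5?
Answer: -1/3861 ≈ -0.00025900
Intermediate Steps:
O = -23/5 (O = -6 + (6/5 + 1/5) = -6 + 7/5 = -23/5 ≈ -4.6000)
B(A, u) = -23/5
W(a, P) = -(6 + a)**2/3
1/(-3618 + W(-33, B(0, -5))) = 1/(-3618 - (6 - 33)**2/3) = 1/(-3618 - 1/3*(-27)**2) = 1/(-3618 - 1/3*729) = 1/(-3618 - 243) = 1/(-3861) = -1/3861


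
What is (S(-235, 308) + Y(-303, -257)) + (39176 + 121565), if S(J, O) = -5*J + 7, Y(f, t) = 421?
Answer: 162344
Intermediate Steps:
S(J, O) = 7 - 5*J
(S(-235, 308) + Y(-303, -257)) + (39176 + 121565) = ((7 - 5*(-235)) + 421) + (39176 + 121565) = ((7 + 1175) + 421) + 160741 = (1182 + 421) + 160741 = 1603 + 160741 = 162344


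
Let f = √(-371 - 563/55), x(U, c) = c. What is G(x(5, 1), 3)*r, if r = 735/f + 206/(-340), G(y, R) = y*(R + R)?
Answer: -309/85 - 2205*I*√288310/5242 ≈ -3.6353 - 225.86*I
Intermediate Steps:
f = 2*I*√288310/55 (f = √(-371 - 563*1/55) = √(-371 - 563/55) = √(-20968/55) = 2*I*√288310/55 ≈ 19.525*I)
G(y, R) = 2*R*y (G(y, R) = y*(2*R) = 2*R*y)
r = -103/170 - 735*I*√288310/10484 (r = 735/((2*I*√288310/55)) + 206/(-340) = 735*(-I*√288310/10484) + 206*(-1/340) = -735*I*√288310/10484 - 103/170 = -103/170 - 735*I*√288310/10484 ≈ -0.60588 - 37.643*I)
G(x(5, 1), 3)*r = (2*3*1)*(-103/170 - 735*I*√288310/10484) = 6*(-103/170 - 735*I*√288310/10484) = -309/85 - 2205*I*√288310/5242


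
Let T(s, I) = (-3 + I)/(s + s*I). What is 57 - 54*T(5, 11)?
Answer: 249/5 ≈ 49.800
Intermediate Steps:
T(s, I) = (-3 + I)/(s + I*s)
57 - 54*T(5, 11) = 57 - 54*(-3 + 11)/(5*(1 + 11)) = 57 - 54*8/(5*12) = 57 - 54*2/15 = 57 - 36/5 = 249/5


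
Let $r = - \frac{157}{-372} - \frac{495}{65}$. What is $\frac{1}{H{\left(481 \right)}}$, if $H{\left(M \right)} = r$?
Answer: $- \frac{4836}{34787} \approx -0.13902$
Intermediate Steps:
$r = - \frac{34787}{4836}$ ($r = \left(-157\right) \left(- \frac{1}{372}\right) - \frac{99}{13} = \frac{157}{372} - \frac{99}{13} = - \frac{34787}{4836} \approx -7.1933$)
$H{\left(M \right)} = - \frac{34787}{4836}$
$\frac{1}{H{\left(481 \right)}} = \frac{1}{- \frac{34787}{4836}} = - \frac{4836}{34787}$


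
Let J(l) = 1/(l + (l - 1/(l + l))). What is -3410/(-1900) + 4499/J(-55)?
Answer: -47010494/95 ≈ -4.9485e+5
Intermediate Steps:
J(l) = 1/(2*l - 1/(2*l)) (J(l) = 1/(l + (l - 1/(2*l))) = 1/(2*l - 1/(2*l)))
-3410/(-1900) + 4499/J(-55) = -3410/(-1900) + 4499/((2*(-55)/(-1 + 4*(-55)**2))) = -3410*(-1/1900) + 4499/((2*(-55)/(-1 + 4*3025))) = 341/190 + 4499/((2*(-55)/(-1 + 12100))) = 341/190 + 4499/((2*(-55)/12099)) = 341/190 + 4499/((2*(-55)*(1/12099))) = 341/190 + 4499/(-110/12099) = 341/190 + 4499*(-12099/110) = 341/190 - 4948491/10 = -47010494/95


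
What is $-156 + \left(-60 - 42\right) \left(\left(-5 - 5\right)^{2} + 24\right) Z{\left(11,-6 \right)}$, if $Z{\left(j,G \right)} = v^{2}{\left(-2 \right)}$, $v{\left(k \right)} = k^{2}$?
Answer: $-202524$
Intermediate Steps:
$Z{\left(j,G \right)} = 16$ ($Z{\left(j,G \right)} = \left(\left(-2\right)^{2}\right)^{2} = 4^{2} = 16$)
$-156 + \left(-60 - 42\right) \left(\left(-5 - 5\right)^{2} + 24\right) Z{\left(11,-6 \right)} = -156 + \left(-60 - 42\right) \left(\left(-5 - 5\right)^{2} + 24\right) 16 = -156 + - 102 \left(\left(-10\right)^{2} + 24\right) 16 = -156 + - 102 \left(100 + 24\right) 16 = -156 + \left(-102\right) 124 \cdot 16 = -156 - 202368 = -202524$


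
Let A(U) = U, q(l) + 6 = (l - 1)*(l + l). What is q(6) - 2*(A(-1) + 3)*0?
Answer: 54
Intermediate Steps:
q(l) = -6 + 2*l*(-1 + l) (q(l) = -6 + (l - 1)*(l + l) = -6 + (-1 + l)*(2*l) = -6 + 2*l*(-1 + l))
q(6) - 2*(A(-1) + 3)*0 = (-6 - 2*6 + 2*6²) - 2*(-1 + 3)*0 = (-6 - 12 + 2*36) - 2*2*0 = (-6 - 12 + 72) - 4*0 = 54 + 0 = 54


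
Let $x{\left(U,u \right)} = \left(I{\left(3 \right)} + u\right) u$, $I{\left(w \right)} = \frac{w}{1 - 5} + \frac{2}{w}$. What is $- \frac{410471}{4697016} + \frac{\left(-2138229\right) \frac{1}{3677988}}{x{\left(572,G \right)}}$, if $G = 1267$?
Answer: $- \frac{2423367345615579493}{27730456043697911784} \approx -0.08739$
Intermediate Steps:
$I{\left(w \right)} = \frac{2}{w} - \frac{w}{4}$ ($I{\left(w \right)} = \frac{w}{1 - 5} + \frac{2}{w} = \frac{w}{-4} + \frac{2}{w} = w \left(- \frac{1}{4}\right) + \frac{2}{w} = - \frac{w}{4} + \frac{2}{w} = \frac{2}{w} - \frac{w}{4}$)
$x{\left(U,u \right)} = u \left(- \frac{1}{12} + u\right)$ ($x{\left(U,u \right)} = \left(\left(\frac{2}{3} - \frac{3}{4}\right) + u\right) u = \left(- \frac{1}{12} + u\right) u = u \left(- \frac{1}{12} + u\right)$)
$- \frac{410471}{4697016} + \frac{\left(-2138229\right) \frac{1}{3677988}}{x{\left(572,G \right)}} = - \frac{410471}{4697016} + \frac{\left(-2138229\right) \frac{1}{3677988}}{1267 \left(- \frac{1}{12} + 1267\right)} = \left(-410471\right) \frac{1}{4697016} + \frac{\left(-2138229\right) \frac{1}{3677988}}{1267 \cdot \frac{15203}{12}} = - \frac{410471}{4697016} - \frac{712743}{1225996 \cdot \frac{19262201}{12}} = - \frac{410471}{4697016} - \frac{2138229}{5903845344299} = - \frac{2423367345615579493}{27730456043697911784}$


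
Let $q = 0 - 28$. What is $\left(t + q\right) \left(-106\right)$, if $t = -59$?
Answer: $9222$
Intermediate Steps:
$q = -28$
$\left(t + q\right) \left(-106\right) = \left(-59 - 28\right) \left(-106\right) = \left(-87\right) \left(-106\right) = 9222$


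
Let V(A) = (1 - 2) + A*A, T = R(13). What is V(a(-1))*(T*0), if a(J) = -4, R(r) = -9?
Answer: 0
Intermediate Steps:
T = -9
V(A) = -1 + A²
V(a(-1))*(T*0) = (-1 + (-4)²)*(-9*0) = (-1 + 16)*0 = 15*0 = 0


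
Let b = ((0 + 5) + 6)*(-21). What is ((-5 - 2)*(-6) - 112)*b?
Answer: 16170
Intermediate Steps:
b = -231 (b = (5 + 6)*(-21) = 11*(-21) = -231)
((-5 - 2)*(-6) - 112)*b = ((-5 - 2)*(-6) - 112)*(-231) = (-7*(-6) - 112)*(-231) = (42 - 112)*(-231) = -70*(-231) = 16170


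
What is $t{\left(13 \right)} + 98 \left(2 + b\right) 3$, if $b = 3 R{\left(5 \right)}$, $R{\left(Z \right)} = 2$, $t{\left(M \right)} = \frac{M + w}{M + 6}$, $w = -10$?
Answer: $\frac{44691}{19} \approx 2352.2$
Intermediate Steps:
$t{\left(M \right)} = \frac{-10 + M}{6 + M}$ ($t{\left(M \right)} = \frac{M - 10}{M + 6} = \frac{-10 + M}{6 + M}$)
$b = 6$ ($b = 3 \cdot 2 = 6$)
$t{\left(13 \right)} + 98 \left(2 + b\right) 3 = \frac{-10 + 13}{6 + 13} + 98 \left(2 + 6\right) 3 = \frac{1}{19} \cdot 3 + 98 \cdot 8 \cdot 3 = \frac{1}{19} \cdot 3 + 98 \cdot 24 = \frac{3}{19} + 2352 = \frac{44691}{19}$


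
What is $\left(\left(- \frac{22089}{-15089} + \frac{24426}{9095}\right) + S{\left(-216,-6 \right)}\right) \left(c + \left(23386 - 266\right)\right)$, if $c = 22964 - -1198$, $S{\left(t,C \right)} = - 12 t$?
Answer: $\frac{16845686314408578}{137234455} \approx 1.2275 \cdot 10^{8}$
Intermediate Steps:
$c = 24162$ ($c = 22964 + 1198 = 24162$)
$\left(\left(- \frac{22089}{-15089} + \frac{24426}{9095}\right) + S{\left(-216,-6 \right)}\right) \left(c + \left(23386 - 266\right)\right) = \left(\left(- \frac{22089}{-15089} + \frac{24426}{9095}\right) - -2592\right) \left(24162 + \left(23386 - 266\right)\right) = \left(\left(\left(-22089\right) \left(- \frac{1}{15089}\right) + 24426 \cdot \frac{1}{9095}\right) + 2592\right) \left(24162 + \left(23386 - 266\right)\right) = \left(\left(\frac{22089}{15089} + \frac{24426}{9095}\right) + 2592\right) \left(24162 + 23120\right) = \left(\frac{569463369}{137234455} + 2592\right) 47282 = \frac{356281170729}{137234455} \cdot 47282 = \frac{16845686314408578}{137234455}$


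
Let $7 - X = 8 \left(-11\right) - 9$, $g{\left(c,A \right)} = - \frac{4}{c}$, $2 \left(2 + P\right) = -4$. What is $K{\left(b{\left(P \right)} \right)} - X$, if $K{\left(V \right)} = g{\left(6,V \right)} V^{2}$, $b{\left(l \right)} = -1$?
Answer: $- \frac{314}{3} \approx -104.67$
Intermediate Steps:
$P = -4$ ($P = -2 + \frac{1}{2} \left(-4\right) = -2 - 2 = -4$)
$K{\left(V \right)} = - \frac{2 V^{2}}{3}$ ($K{\left(V \right)} = - \frac{4}{6} V^{2} = \left(-4\right) \frac{1}{6} V^{2} = - \frac{2 V^{2}}{3}$)
$X = 104$ ($X = 7 - \left(8 \left(-11\right) - 9\right) = 7 - \left(-88 - 9\right) = 7 - -97 = 7 + 97 = 104$)
$K{\left(b{\left(P \right)} \right)} - X = - \frac{2 \left(-1\right)^{2}}{3} - 104 = \left(- \frac{2}{3}\right) 1 - 104 = - \frac{2}{3} - 104 = - \frac{314}{3}$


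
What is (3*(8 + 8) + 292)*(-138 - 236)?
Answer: -127160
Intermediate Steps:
(3*(8 + 8) + 292)*(-138 - 236) = (3*16 + 292)*(-374) = (48 + 292)*(-374) = 340*(-374) = -127160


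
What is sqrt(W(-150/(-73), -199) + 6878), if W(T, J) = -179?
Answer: sqrt(6699) ≈ 81.847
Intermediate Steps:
sqrt(W(-150/(-73), -199) + 6878) = sqrt(-179 + 6878) = sqrt(6699)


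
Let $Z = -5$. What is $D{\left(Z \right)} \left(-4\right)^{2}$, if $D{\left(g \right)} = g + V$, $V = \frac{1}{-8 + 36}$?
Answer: $- \frac{556}{7} \approx -79.429$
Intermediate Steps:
$V = \frac{1}{28} \approx 0.035714$
$D{\left(g \right)} = \frac{1}{28} + g$ ($D{\left(g \right)} = g + \frac{1}{28} = \frac{1}{28} + g$)
$D{\left(Z \right)} \left(-4\right)^{2} = \left(\frac{1}{28} - 5\right) \left(-4\right)^{2} = \left(- \frac{139}{28}\right) 16 = - \frac{556}{7}$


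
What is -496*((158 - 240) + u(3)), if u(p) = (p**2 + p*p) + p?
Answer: 30256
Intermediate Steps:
u(p) = p + 2*p**2 (u(p) = (p**2 + p**2) + p = 2*p**2 + p = p + 2*p**2)
-496*((158 - 240) + u(3)) = -496*((158 - 240) + 3*(1 + 2*3)) = -496*(-82 + 3*(1 + 6)) = -496*(-82 + 3*7) = -496*(-82 + 21) = -496*(-61) = 30256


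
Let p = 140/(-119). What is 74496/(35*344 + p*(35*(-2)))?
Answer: 4947/805 ≈ 6.1453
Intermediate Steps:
p = -20/17 (p = 140*(-1/119) = -20/17 ≈ -1.1765)
74496/(35*344 + p*(35*(-2))) = 74496/(35*344 - 700*(-2)/17) = 74496/(12040 - 20/17*(-70)) = 74496/(12040 + 1400/17) = 74496/(206080/17) = 74496*(17/206080) = 4947/805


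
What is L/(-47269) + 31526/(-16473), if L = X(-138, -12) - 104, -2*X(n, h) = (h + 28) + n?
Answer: -1489494155/778662237 ≈ -1.9129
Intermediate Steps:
X(n, h) = -14 - h/2 - n/2 (X(n, h) = -((h + 28) + n)/2 = -((28 + h) + n)/2 = -(28 + h + n)/2 = -14 - h/2 - n/2)
L = -43 (L = (-14 - 1/2*(-12) - 1/2*(-138)) - 104 = (-14 + 6 + 69) - 104 = 61 - 104 = -43)
L/(-47269) + 31526/(-16473) = -43/(-47269) + 31526/(-16473) = -43*(-1/47269) + 31526*(-1/16473) = 43/47269 - 31526/16473 = -1489494155/778662237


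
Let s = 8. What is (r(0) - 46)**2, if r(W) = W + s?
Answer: 1444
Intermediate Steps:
r(W) = 8 + W (r(W) = W + 8 = 8 + W)
(r(0) - 46)**2 = ((8 + 0) - 46)**2 = (8 - 46)**2 = (-38)**2 = 1444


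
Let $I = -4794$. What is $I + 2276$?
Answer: $-2518$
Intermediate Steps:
$I + 2276 = -4794 + 2276 = -2518$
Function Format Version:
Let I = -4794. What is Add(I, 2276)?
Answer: -2518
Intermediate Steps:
Add(I, 2276) = Add(-4794, 2276) = -2518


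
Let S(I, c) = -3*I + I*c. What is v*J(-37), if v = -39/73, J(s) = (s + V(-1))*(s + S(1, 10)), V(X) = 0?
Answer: -43290/73 ≈ -593.01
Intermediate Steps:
J(s) = s*(7 + s) (J(s) = (s + 0)*(s + 1*(-3 + 10)) = s*(s + 1*7) = s*(s + 7) = s*(7 + s))
v = -39/73 (v = -39*1/73 = -39/73 ≈ -0.53425)
v*J(-37) = -(-1443)*(7 - 37)/73 = -(-1443)*(-30)/73 = -39/73*1110 = -43290/73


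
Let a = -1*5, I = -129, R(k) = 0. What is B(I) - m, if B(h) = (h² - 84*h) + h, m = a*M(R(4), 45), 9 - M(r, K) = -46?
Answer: 27623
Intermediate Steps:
M(r, K) = 55 (M(r, K) = 9 - 1*(-46) = 9 + 46 = 55)
a = -5
m = -275 (m = -5*55 = -275)
B(h) = h² - 83*h
B(I) - m = -129*(-83 - 129) - 1*(-275) = -129*(-212) + 275 = 27348 + 275 = 27623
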